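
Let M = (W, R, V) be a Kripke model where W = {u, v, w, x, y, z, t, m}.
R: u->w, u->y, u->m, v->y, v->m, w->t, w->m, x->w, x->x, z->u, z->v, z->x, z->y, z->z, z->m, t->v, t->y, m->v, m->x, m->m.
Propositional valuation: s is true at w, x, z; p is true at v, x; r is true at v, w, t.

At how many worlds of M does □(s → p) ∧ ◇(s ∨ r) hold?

3

Recall that □ψ holds at a world iff ψ holds at every accessible world, and ◇ψ holds iff ψ holds at some accessible world.
Let φ = □(s → p) ∧ ◇(s ∨ r). Evaluate φ at each world:
  u (successors {w, y, m}): φ is false.
  v (successors {y, m}): φ is false.
  w (successors {t, m}): φ is true.
  x (successors {w, x}): φ is false.
  y (successors ∅): φ is false.
  z (successors {u, v, x, y, z, m}): φ is false.
  t (successors {v, y}): φ is true.
  m (successors {v, x, m}): φ is true.
For instance, at x:
  At x: □(s → p) is false, ◇(s ∨ r) is true, so □(s → p) ∧ ◇(s ∨ r) is false.
    At x: □(s → p) requires s → p at every successor {w, x}.
      s → p fails at w, so □(s → p) is false at x.
    At x: ◇(s ∨ r) requires s ∨ r at some successor in {w, x}.
      s ∨ r holds at w, so ◇(s ∨ r) is true at x.
Satisfying worlds: {w, t, m}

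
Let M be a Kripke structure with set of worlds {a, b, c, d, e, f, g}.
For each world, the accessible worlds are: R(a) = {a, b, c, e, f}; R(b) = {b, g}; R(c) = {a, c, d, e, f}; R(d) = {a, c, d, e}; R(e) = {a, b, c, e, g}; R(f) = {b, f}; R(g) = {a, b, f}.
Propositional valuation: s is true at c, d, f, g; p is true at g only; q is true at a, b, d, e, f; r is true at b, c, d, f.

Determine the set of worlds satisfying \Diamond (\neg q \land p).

Let φ = \Diamond (\neg q \land p). Evaluate φ at each world:
  a (successors {a, b, c, e, f}): φ is false.
  b (successors {b, g}): φ is true.
  c (successors {a, c, d, e, f}): φ is false.
  d (successors {a, c, d, e}): φ is false.
  e (successors {a, b, c, e, g}): φ is true.
  f (successors {b, f}): φ is false.
  g (successors {a, b, f}): φ is false.
For instance, at a:
  At a: \Diamond (\neg q \land p) requires \neg q \land p at some successor in {a, b, c, e, f}.
    At a: \neg q \land p is false.
    At b: \neg q \land p is false.
    At c: \neg q \land p is false.
    At e: \neg q \land p is false.
    At f: \neg q \land p is false.
  So \Diamond (\neg q \land p) is false at a.
Satisfying worlds: {b, e}

b, e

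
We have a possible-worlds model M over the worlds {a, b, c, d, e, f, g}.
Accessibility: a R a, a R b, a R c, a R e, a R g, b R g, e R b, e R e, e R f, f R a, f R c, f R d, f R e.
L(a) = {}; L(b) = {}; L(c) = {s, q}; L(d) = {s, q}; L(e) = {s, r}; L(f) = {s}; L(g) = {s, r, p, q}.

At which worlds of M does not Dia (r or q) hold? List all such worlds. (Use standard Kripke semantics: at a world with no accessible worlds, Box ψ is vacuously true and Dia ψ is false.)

c, d, g

Let φ = not Dia (r or q). Evaluate φ at each world:
  a (successors {a, b, c, e, g}): φ is false.
  b (successors {g}): φ is false.
  c (successors ∅): φ is true.
  d (successors ∅): φ is true.
  e (successors {b, e, f}): φ is false.
  f (successors {a, c, d, e}): φ is false.
  g (successors ∅): φ is true.
For instance, at e:
  At e: Dia (r or q) is true, so not Dia (r or q) is false.
    At e: Dia (r or q) requires r or q at some successor in {b, e, f}.
      r or q holds at e, so Dia (r or q) is true at e.
Satisfying worlds: {c, d, g}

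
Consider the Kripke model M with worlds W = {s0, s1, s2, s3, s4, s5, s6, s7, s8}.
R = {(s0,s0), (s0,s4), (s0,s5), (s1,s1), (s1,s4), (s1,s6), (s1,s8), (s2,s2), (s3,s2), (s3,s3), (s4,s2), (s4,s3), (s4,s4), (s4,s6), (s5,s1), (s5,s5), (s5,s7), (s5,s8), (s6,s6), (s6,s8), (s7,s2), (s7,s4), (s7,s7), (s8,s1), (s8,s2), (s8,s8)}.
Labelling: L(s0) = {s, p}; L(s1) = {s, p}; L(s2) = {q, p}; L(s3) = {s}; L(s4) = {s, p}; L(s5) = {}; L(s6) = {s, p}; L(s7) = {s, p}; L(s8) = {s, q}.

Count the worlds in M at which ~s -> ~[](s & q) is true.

Let φ = ~s -> ~[](s & q). Evaluate φ at each world:
  s0 (successors {s0, s4, s5}): φ is true.
  s1 (successors {s1, s4, s6, s8}): φ is true.
  s2 (successors {s2}): φ is true.
  s3 (successors {s2, s3}): φ is true.
  s4 (successors {s2, s3, s4, s6}): φ is true.
  s5 (successors {s1, s5, s7, s8}): φ is true.
  s6 (successors {s6, s8}): φ is true.
  s7 (successors {s2, s4, s7}): φ is true.
  s8 (successors {s1, s2, s8}): φ is true.
For instance, at s4:
  At s4: ~s is false, ~[](s & q) is true, so ~s -> ~[](s & q) is true.
    At s4: [](s & q) is false, so ~[](s & q) is true.
      At s4: [](s & q) requires s & q at every successor {s2, s3, s4, s6}.
        s & q fails at s2, so [](s & q) is false at s4.
Satisfying worlds: {s0, s1, s2, s3, s4, s5, s6, s7, s8}

9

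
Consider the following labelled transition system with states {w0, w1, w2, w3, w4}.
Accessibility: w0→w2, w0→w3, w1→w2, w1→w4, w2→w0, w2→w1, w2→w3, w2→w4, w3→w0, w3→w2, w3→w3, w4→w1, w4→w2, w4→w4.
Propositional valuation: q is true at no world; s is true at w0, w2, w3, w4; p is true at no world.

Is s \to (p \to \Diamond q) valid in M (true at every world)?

Let φ = s \to (p \to \Diamond q). Evaluate φ at each world:
  w0 (successors {w2, w3}): φ is true.
  w1 (successors {w2, w4}): φ is true.
  w2 (successors {w0, w1, w3, w4}): φ is true.
  w3 (successors {w0, w2, w3}): φ is true.
  w4 (successors {w1, w2, w4}): φ is true.
For instance, at w4:
  At w4: s is true, p \to \Diamond q is true, so s \to (p \to \Diamond q) is true.
    At w4: p is false, \Diamond q is false, so p \to \Diamond q is true.
      At w4: \Diamond q requires q at some successor in {w1, w2, w4}.
        At w1: q is false.
        At w2: q is false.
        At w4: q is false.
      So \Diamond q is false at w4.

Yes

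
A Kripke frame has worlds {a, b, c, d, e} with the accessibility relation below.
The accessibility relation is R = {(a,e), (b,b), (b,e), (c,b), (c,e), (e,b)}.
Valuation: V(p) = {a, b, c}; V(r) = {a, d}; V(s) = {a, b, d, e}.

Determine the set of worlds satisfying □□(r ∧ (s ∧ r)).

d

Let φ = □□(r ∧ (s ∧ r)). Evaluate φ at each world:
  a (successors {e}): φ is false.
  b (successors {b, e}): φ is false.
  c (successors {b, e}): φ is false.
  d (successors ∅): φ is true.
  e (successors {b}): φ is false.
For instance, at e:
  At e: □□(r ∧ (s ∧ r)) requires □(r ∧ (s ∧ r)) at every successor {b}.
    □(r ∧ (s ∧ r)) fails at b, so □□(r ∧ (s ∧ r)) is false at e.
      At b: □(r ∧ (s ∧ r)) requires r ∧ (s ∧ r) at every successor {b, e}.
        r ∧ (s ∧ r) fails at b, so □(r ∧ (s ∧ r)) is false at b.
Satisfying worlds: {d}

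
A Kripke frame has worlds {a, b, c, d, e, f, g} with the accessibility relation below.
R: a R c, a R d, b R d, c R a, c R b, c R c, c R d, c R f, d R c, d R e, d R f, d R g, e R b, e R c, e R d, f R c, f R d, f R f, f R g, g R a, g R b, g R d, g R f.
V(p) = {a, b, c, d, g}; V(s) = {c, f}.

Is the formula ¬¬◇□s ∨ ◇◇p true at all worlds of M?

Let φ = ¬¬◇□s ∨ ◇◇p. Evaluate φ at each world:
  a (successors {c, d}): φ is true.
  b (successors {d}): φ is true.
  c (successors {a, b, c, d, f}): φ is true.
  d (successors {c, e, f, g}): φ is true.
  e (successors {b, c, d}): φ is true.
  f (successors {c, d, f, g}): φ is true.
  g (successors {a, b, d, f}): φ is true.
For instance, at c:
  At c: ¬¬◇□s is false, ◇◇p is true, so ¬¬◇□s ∨ ◇◇p is true.
    At c: ¬◇□s is true, so ¬¬◇□s is false.
      At c: ◇□s is false, so ¬◇□s is true.
    At c: ◇◇p requires ◇p at some successor in {a, b, c, d, f}.
      ◇p holds at a, so ◇◇p is true at c.

Yes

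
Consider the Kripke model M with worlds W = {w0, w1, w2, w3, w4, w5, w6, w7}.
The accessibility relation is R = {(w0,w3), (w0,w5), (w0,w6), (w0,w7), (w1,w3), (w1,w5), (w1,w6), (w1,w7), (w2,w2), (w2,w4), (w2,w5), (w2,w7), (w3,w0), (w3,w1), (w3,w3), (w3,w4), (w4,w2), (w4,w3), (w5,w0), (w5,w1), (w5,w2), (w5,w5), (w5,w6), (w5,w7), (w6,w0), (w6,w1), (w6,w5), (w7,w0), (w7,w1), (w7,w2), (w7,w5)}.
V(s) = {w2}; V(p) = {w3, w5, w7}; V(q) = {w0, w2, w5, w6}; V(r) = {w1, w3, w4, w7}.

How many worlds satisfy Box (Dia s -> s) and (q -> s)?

1

Let φ = Box (Dia s -> s) and (q -> s). Evaluate φ at each world:
  w0 (successors {w3, w5, w6, w7}): φ is false.
  w1 (successors {w3, w5, w6, w7}): φ is false.
  w2 (successors {w2, w4, w5, w7}): φ is false.
  w3 (successors {w0, w1, w3, w4}): φ is false.
  w4 (successors {w2, w3}): φ is true.
  w5 (successors {w0, w1, w2, w5, w6, w7}): φ is false.
  w6 (successors {w0, w1, w5}): φ is false.
  w7 (successors {w0, w1, w2, w5}): φ is false.
For instance, at w4:
  At w4: Box (Dia s -> s) is true, q -> s is true, so Box (Dia s -> s) and (q -> s) is true.
    At w4: Box (Dia s -> s) requires Dia s -> s at every successor {w2, w3}.
      At w2: Dia s -> s is true.
      At w3: Dia s -> s is true.
    So Box (Dia s -> s) is true at w4.
Satisfying worlds: {w4}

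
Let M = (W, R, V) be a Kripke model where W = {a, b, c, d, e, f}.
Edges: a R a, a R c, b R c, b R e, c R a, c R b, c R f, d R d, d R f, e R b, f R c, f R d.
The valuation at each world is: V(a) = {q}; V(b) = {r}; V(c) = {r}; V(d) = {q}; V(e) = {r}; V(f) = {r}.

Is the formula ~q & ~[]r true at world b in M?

No

Recall that []ψ holds at a world iff ψ holds at every accessible world, and <>ψ holds iff ψ holds at some accessible world.
At b: ~q is true, ~[]r is false, so ~q & ~[]r is false.
  At b: []r is true, so ~[]r is false.
    At b: []r requires r at every successor {c, e}.
      At c: r is true.
      At e: r is true.
    So []r is true at b.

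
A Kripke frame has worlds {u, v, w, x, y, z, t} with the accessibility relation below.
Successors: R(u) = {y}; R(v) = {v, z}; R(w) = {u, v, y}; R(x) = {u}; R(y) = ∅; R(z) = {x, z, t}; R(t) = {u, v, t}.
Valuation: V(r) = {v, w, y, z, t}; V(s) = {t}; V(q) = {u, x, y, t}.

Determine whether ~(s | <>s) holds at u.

Yes

At u: s | <>s is false, so ~(s | <>s) is true.
  At u: s is false, <>s is false, so s | <>s is false.
    At u: <>s requires s at some successor in {y}.
      At y: s is false.
    So <>s is false at u.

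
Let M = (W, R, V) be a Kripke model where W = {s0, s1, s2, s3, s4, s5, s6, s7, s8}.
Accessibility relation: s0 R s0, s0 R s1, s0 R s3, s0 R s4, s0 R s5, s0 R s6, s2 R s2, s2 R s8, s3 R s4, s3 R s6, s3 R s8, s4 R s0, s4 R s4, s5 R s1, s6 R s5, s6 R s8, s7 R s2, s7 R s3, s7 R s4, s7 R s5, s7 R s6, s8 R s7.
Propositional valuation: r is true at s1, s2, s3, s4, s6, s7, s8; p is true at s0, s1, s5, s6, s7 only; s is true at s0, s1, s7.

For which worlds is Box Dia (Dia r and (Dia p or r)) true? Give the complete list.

Let φ = Box Dia (Dia r and (Dia p or r)). Evaluate φ at each world:
  s0 (successors {s0, s1, s3, s4, s5, s6}): φ is false.
  s1 (successors ∅): φ is true.
  s2 (successors {s2, s8}): φ is true.
  s3 (successors {s4, s6, s8}): φ is true.
  s4 (successors {s0, s4}): φ is true.
  s5 (successors {s1}): φ is false.
  s6 (successors {s5, s8}): φ is false.
  s7 (successors {s2, s3, s4, s5, s6}): φ is false.
  s8 (successors {s7}): φ is true.
For instance, at s3:
  At s3: Box Dia (Dia r and (Dia p or r)) requires Dia (Dia r and (Dia p or r)) at every successor {s4, s6, s8}.
      At s4: Dia (Dia r and (Dia p or r)) requires Dia r and (Dia p or r) at some successor in {s0, s4}.
        Dia r and (Dia p or r) holds at s0, so Dia (Dia r and (Dia p or r)) is true at s4.
      At s6: Dia (Dia r and (Dia p or r)) requires Dia r and (Dia p or r) at some successor in {s5, s8}.
        Dia r and (Dia p or r) holds at s5, so Dia (Dia r and (Dia p or r)) is true at s6.
      At s8: Dia (Dia r and (Dia p or r)) requires Dia r and (Dia p or r) at some successor in {s7}.
        Dia r and (Dia p or r) holds at s7, so Dia (Dia r and (Dia p or r)) is true at s8.
  So Box Dia (Dia r and (Dia p or r)) is true at s3.
Satisfying worlds: {s1, s2, s3, s4, s8}

s1, s2, s3, s4, s8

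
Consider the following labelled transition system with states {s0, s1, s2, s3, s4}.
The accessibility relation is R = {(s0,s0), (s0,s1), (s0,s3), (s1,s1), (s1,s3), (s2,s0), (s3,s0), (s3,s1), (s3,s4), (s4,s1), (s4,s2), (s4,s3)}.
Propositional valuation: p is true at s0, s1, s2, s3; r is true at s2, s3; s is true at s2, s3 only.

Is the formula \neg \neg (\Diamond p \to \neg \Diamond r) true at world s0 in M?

At s0: \neg (\Diamond p \to \neg \Diamond r) is true, so \neg \neg (\Diamond p \to \neg \Diamond r) is false.
  At s0: \Diamond p \to \neg \Diamond r is false, so \neg (\Diamond p \to \neg \Diamond r) is true.
    At s0: \Diamond p is true, \neg \Diamond r is false, so \Diamond p \to \neg \Diamond r is false.
      At s0: \Diamond p requires p at some successor in {s0, s1, s3}.
        p holds at s0, so \Diamond p is true at s0.
      At s0: \Diamond r is true, so \neg \Diamond r is false.

No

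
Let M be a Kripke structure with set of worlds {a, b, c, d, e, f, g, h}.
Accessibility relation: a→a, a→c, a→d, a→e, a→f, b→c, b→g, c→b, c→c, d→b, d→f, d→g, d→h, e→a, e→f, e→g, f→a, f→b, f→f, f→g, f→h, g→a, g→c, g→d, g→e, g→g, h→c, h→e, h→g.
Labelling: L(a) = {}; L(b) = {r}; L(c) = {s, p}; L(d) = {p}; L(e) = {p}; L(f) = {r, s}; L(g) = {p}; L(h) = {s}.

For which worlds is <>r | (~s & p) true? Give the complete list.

a, c, d, e, f, g

Let φ = <>r | (~s & p). Evaluate φ at each world:
  a (successors {a, c, d, e, f}): φ is true.
  b (successors {c, g}): φ is false.
  c (successors {b, c}): φ is true.
  d (successors {b, f, g, h}): φ is true.
  e (successors {a, f, g}): φ is true.
  f (successors {a, b, f, g, h}): φ is true.
  g (successors {a, c, d, e, g}): φ is true.
  h (successors {c, e, g}): φ is false.
For instance, at d:
  At d: <>r is true, ~s & p is true, so <>r | (~s & p) is true.
    At d: <>r requires r at some successor in {b, f, g, h}.
      r holds at b, so <>r is true at d.
Satisfying worlds: {a, c, d, e, f, g}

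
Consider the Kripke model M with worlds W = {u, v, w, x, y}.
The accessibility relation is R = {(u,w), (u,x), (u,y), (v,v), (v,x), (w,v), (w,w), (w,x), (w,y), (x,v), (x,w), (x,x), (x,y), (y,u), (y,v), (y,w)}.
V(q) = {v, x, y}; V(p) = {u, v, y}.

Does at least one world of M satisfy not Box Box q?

Let φ = not Box Box q. Evaluate φ at each world:
  u (successors {w, x, y}): φ is true.
  v (successors {v, x}): φ is true.
  w (successors {v, w, x, y}): φ is true.
  x (successors {v, w, x, y}): φ is true.
  y (successors {u, v, w}): φ is true.
Detail at u (witness):
  At u: Box Box q is false, so not Box Box q is true.
    At u: Box Box q requires Box q at every successor {w, x, y}.
      Box q fails at w, so Box Box q is false at u.

Yes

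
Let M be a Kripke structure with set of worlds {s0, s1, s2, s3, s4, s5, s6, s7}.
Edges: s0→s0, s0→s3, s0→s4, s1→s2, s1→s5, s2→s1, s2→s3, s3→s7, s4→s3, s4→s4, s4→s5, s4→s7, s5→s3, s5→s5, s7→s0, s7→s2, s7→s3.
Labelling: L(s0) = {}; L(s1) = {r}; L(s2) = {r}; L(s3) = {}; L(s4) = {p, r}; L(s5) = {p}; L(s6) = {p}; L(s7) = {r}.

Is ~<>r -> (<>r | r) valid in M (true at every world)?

Let φ = ~<>r -> (<>r | r). Evaluate φ at each world:
  s0 (successors {s0, s3, s4}): φ is true.
  s1 (successors {s2, s5}): φ is true.
  s2 (successors {s1, s3}): φ is true.
  s3 (successors {s7}): φ is true.
  s4 (successors {s3, s4, s5, s7}): φ is true.
  s5 (successors {s3, s5}): φ is false.
  s6 (successors ∅): φ is false.
  s7 (successors {s0, s2, s3}): φ is true.
Detail at s5 (counterexample):
  At s5: ~<>r is true, <>r | r is false, so ~<>r -> (<>r | r) is false.
    At s5: <>r is false, so ~<>r is true.
      At s5: <>r requires r at some successor in {s3, s5}.
        At s3: r is false.
        At s5: r is false.
      So <>r is false at s5.
    At s5: <>r is false, r is false, so <>r | r is false.
      At s5: <>r requires r at some successor in {s3, s5}.
        At s3: r is false.
        At s5: r is false.
      So <>r is false at s5.

No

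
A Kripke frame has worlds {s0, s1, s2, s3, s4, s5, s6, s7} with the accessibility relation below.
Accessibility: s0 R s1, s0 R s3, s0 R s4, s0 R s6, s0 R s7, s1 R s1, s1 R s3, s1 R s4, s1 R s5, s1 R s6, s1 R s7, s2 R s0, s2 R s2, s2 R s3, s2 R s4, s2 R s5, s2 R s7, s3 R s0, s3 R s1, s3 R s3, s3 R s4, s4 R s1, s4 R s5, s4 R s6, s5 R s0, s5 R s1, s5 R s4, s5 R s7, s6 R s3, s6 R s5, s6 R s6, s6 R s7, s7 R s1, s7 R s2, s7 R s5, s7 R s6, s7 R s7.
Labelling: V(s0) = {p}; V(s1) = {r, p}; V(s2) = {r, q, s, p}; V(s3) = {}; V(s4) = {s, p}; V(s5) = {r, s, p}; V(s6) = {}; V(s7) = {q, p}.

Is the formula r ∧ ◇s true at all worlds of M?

No

Recall that ◇ψ holds at a world iff ψ holds at some accessible world.
Let φ = r ∧ ◇s. Evaluate φ at each world:
  s0 (successors {s1, s3, s4, s6, s7}): φ is false.
  s1 (successors {s1, s3, s4, s5, s6, s7}): φ is true.
  s2 (successors {s0, s2, s3, s4, s5, s7}): φ is true.
  s3 (successors {s0, s1, s3, s4}): φ is false.
  s4 (successors {s1, s5, s6}): φ is false.
  s5 (successors {s0, s1, s4, s7}): φ is true.
  s6 (successors {s3, s5, s6, s7}): φ is false.
  s7 (successors {s1, s2, s5, s6, s7}): φ is false.
Detail at s0 (counterexample):
  At s0: r is false, ◇s is true, so r ∧ ◇s is false.
    At s0: ◇s requires s at some successor in {s1, s3, s4, s6, s7}.
      s holds at s4, so ◇s is true at s0.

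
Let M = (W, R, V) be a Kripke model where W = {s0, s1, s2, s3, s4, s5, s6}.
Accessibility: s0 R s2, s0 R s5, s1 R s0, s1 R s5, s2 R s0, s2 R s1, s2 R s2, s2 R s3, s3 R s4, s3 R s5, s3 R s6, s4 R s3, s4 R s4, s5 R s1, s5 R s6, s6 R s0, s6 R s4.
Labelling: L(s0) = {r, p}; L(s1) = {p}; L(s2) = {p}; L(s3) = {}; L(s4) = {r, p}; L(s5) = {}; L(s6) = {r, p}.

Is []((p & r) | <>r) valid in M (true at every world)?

Let φ = []((p & r) | <>r). Evaluate φ at each world:
  s0 (successors {s2, s5}): φ is true.
  s1 (successors {s0, s5}): φ is true.
  s2 (successors {s0, s1, s2, s3}): φ is true.
  s3 (successors {s4, s5, s6}): φ is true.
  s4 (successors {s3, s4}): φ is true.
  s5 (successors {s1, s6}): φ is true.
  s6 (successors {s0, s4}): φ is true.
For instance, at s0:
  At s0: []((p & r) | <>r) requires (p & r) | <>r at every successor {s2, s5}.
      At s2: p & r is false, <>r is true, so (p & r) | <>r is true.
      At s5: p & r is false, <>r is true, so (p & r) | <>r is true.
  So []((p & r) | <>r) is true at s0.

Yes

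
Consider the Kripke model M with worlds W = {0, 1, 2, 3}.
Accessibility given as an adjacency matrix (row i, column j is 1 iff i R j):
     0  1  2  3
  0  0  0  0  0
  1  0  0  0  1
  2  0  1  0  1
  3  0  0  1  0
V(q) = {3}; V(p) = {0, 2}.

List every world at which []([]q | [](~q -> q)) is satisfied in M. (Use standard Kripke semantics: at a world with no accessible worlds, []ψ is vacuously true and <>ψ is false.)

0

Recall that []ψ holds at a world iff ψ holds at every accessible world, and <>ψ holds iff ψ holds at some accessible world.
Let φ = []([]q | [](~q -> q)). Evaluate φ at each world:
  0 (successors ∅): φ is true.
  1 (successors {3}): φ is false.
  2 (successors {1, 3}): φ is false.
  3 (successors {2}): φ is false.
For instance, at 3:
  At 3: []([]q | [](~q -> q)) requires []q | [](~q -> q) at every successor {2}.
    []q | [](~q -> q) fails at 2, so []([]q | [](~q -> q)) is false at 3.
      At 2: []q is false, [](~q -> q) is false, so []q | [](~q -> q) is false.
Satisfying worlds: {0}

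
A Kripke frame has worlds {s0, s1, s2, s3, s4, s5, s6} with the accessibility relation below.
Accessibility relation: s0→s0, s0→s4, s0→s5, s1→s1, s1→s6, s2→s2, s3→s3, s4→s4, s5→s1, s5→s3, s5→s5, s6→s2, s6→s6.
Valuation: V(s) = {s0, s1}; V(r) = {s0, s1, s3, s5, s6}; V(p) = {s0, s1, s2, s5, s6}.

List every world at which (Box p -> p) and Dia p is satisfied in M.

Recall that Box ψ holds at a world iff ψ holds at every accessible world, and Dia ψ holds iff ψ holds at some accessible world.
Let φ = (Box p -> p) and Dia p. Evaluate φ at each world:
  s0 (successors {s0, s4, s5}): φ is true.
  s1 (successors {s1, s6}): φ is true.
  s2 (successors {s2}): φ is true.
  s3 (successors {s3}): φ is false.
  s4 (successors {s4}): φ is false.
  s5 (successors {s1, s3, s5}): φ is true.
  s6 (successors {s2, s6}): φ is true.
For instance, at s3:
  At s3: Box p -> p is true, Dia p is false, so (Box p -> p) and Dia p is false.
    At s3: Box p is false, p is false, so Box p -> p is true.
      At s3: Box p requires p at every successor {s3}.
        p fails at s3, so Box p is false at s3.
    At s3: Dia p requires p at some successor in {s3}.
      At s3: p is false.
    So Dia p is false at s3.
Satisfying worlds: {s0, s1, s2, s5, s6}

s0, s1, s2, s5, s6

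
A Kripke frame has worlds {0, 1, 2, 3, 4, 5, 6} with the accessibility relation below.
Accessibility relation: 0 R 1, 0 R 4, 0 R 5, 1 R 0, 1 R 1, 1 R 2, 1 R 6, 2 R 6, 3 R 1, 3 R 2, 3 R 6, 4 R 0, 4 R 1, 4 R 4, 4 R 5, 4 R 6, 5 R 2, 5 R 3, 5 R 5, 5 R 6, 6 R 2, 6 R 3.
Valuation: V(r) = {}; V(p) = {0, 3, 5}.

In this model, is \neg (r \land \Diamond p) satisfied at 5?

Yes

At 5: r \land \Diamond p is false, so \neg (r \land \Diamond p) is true.
  At 5: r is false, \Diamond p is true, so r \land \Diamond p is false.
    At 5: \Diamond p requires p at some successor in {2, 3, 5, 6}.
      p holds at 3, so \Diamond p is true at 5.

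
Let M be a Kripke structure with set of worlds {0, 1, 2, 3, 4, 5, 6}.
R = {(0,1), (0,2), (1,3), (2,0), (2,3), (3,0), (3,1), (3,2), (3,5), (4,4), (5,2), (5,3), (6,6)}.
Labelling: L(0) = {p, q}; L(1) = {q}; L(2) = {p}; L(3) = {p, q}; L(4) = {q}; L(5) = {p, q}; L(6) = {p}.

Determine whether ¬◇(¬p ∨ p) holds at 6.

No

At 6: ◇(¬p ∨ p) is true, so ¬◇(¬p ∨ p) is false.
  At 6: ◇(¬p ∨ p) requires ¬p ∨ p at some successor in {6}.
    ¬p ∨ p holds at 6, so ◇(¬p ∨ p) is true at 6.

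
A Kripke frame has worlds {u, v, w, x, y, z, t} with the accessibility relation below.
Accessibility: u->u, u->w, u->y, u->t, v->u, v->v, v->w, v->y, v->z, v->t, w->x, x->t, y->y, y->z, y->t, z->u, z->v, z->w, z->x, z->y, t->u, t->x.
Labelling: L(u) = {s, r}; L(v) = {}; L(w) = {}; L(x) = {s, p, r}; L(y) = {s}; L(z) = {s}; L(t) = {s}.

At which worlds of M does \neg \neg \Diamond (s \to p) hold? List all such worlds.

u, v, w, z, t

Let φ = \neg \neg \Diamond (s \to p). Evaluate φ at each world:
  u (successors {u, w, y, t}): φ is true.
  v (successors {u, v, w, y, z, t}): φ is true.
  w (successors {x}): φ is true.
  x (successors {t}): φ is false.
  y (successors {y, z, t}): φ is false.
  z (successors {u, v, w, x, y}): φ is true.
  t (successors {u, x}): φ is true.
For instance, at z:
  At z: \neg \Diamond (s \to p) is false, so \neg \neg \Diamond (s \to p) is true.
    At z: \Diamond (s \to p) is true, so \neg \Diamond (s \to p) is false.
      At z: \Diamond (s \to p) requires s \to p at some successor in {u, v, w, x, y}.
        s \to p holds at v, so \Diamond (s \to p) is true at z.
Satisfying worlds: {u, v, w, z, t}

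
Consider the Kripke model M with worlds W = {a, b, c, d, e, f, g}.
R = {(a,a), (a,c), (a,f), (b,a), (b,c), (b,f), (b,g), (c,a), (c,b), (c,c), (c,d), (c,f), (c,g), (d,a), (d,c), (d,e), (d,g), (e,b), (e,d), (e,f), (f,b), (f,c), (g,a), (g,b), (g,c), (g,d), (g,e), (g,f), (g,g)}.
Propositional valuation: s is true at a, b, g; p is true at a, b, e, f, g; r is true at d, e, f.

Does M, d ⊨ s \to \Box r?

Yes

At d: s is false, \Box r is false, so s \to \Box r is true.
  At d: \Box r requires r at every successor {a, c, e, g}.
    r fails at a, so \Box r is false at d.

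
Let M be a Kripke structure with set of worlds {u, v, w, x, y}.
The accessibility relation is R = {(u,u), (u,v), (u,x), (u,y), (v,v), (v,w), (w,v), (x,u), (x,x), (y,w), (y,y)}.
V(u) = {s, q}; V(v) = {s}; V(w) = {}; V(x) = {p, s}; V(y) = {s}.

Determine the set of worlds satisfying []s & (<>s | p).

u, w, x

Let φ = []s & (<>s | p). Evaluate φ at each world:
  u (successors {u, v, x, y}): φ is true.
  v (successors {v, w}): φ is false.
  w (successors {v}): φ is true.
  x (successors {u, x}): φ is true.
  y (successors {w, y}): φ is false.
For instance, at y:
  At y: []s is false, <>s | p is true, so []s & (<>s | p) is false.
    At y: []s requires s at every successor {w, y}.
      s fails at w, so []s is false at y.
    At y: <>s is true, p is false, so <>s | p is true.
      At y: <>s requires s at some successor in {w, y}.
        s holds at y, so <>s is true at y.
Satisfying worlds: {u, w, x}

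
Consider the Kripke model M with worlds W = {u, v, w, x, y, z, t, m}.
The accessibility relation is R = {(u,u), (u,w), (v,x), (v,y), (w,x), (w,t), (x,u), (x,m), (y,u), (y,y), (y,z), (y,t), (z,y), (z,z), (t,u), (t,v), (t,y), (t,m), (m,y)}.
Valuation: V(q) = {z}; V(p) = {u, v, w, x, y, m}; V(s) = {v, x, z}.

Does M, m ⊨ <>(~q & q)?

No

At m: <>(~q & q) requires ~q & q at some successor in {y}.
  At y: ~q & q is false.
So <>(~q & q) is false at m.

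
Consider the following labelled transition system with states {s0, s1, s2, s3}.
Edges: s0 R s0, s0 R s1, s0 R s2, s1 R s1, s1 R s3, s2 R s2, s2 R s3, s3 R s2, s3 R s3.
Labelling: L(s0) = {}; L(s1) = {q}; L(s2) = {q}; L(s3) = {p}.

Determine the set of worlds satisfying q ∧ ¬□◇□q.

s1, s2

Let φ = q ∧ ¬□◇□q. Evaluate φ at each world:
  s0 (successors {s0, s1, s2}): φ is false.
  s1 (successors {s1, s3}): φ is true.
  s2 (successors {s2, s3}): φ is true.
  s3 (successors {s2, s3}): φ is false.
For instance, at s1:
  At s1: q is true, ¬□◇□q is true, so q ∧ ¬□◇□q is true.
    At s1: □◇□q is false, so ¬□◇□q is true.
      At s1: □◇□q requires ◇□q at every successor {s1, s3}.
        ◇□q fails at s1, so □◇□q is false at s1.
Satisfying worlds: {s1, s2}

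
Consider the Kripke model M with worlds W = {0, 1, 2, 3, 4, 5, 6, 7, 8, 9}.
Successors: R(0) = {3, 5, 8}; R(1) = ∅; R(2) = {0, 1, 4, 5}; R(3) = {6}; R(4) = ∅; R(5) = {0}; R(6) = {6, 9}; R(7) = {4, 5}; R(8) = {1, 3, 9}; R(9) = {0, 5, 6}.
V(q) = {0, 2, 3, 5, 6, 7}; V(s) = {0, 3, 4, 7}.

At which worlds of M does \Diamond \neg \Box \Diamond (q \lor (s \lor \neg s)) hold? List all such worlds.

0

Let φ = \Diamond \neg \Box \Diamond (q \lor (s \lor \neg s)). Evaluate φ at each world:
  0 (successors {3, 5, 8}): φ is true.
  1 (successors ∅): φ is false.
  2 (successors {0, 1, 4, 5}): φ is false.
  3 (successors {6}): φ is false.
  4 (successors ∅): φ is false.
  5 (successors {0}): φ is false.
  6 (successors {6, 9}): φ is false.
  7 (successors {4, 5}): φ is false.
  8 (successors {1, 3, 9}): φ is false.
  9 (successors {0, 5, 6}): φ is false.
For instance, at 7:
  At 7: \Diamond \neg \Box \Diamond (q \lor (s \lor \neg s)) requires \neg \Box \Diamond (q \lor (s \lor \neg s)) at some successor in {4, 5}.
    At 4: \neg \Box \Diamond (q \lor (s \lor \neg s)) is false.
    At 5: \neg \Box \Diamond (q \lor (s \lor \neg s)) is false.
  So \Diamond \neg \Box \Diamond (q \lor (s \lor \neg s)) is false at 7.
Satisfying worlds: {0}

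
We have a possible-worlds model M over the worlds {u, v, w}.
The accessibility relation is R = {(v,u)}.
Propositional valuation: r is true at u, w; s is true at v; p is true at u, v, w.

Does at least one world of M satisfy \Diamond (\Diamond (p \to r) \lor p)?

Yes

Let φ = \Diamond (\Diamond (p \to r) \lor p). Evaluate φ at each world:
  u (successors ∅): φ is false.
  v (successors {u}): φ is true.
  w (successors ∅): φ is false.
Detail at v (witness):
  At v: \Diamond (\Diamond (p \to r) \lor p) requires \Diamond (p \to r) \lor p at some successor in {u}.
    \Diamond (p \to r) \lor p holds at u, so \Diamond (\Diamond (p \to r) \lor p) is true at v.
      At u: \Diamond (p \to r) is false, p is true, so \Diamond (p \to r) \lor p is true.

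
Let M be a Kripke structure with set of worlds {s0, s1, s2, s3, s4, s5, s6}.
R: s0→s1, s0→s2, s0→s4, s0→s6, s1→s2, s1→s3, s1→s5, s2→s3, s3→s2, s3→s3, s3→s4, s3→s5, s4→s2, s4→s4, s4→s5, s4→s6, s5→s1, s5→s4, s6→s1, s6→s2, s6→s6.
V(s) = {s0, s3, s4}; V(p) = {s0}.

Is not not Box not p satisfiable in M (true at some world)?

Yes

Let φ = not not Box not p. Evaluate φ at each world:
  s0 (successors {s1, s2, s4, s6}): φ is true.
  s1 (successors {s2, s3, s5}): φ is true.
  s2 (successors {s3}): φ is true.
  s3 (successors {s2, s3, s4, s5}): φ is true.
  s4 (successors {s2, s4, s5, s6}): φ is true.
  s5 (successors {s1, s4}): φ is true.
  s6 (successors {s1, s2, s6}): φ is true.
Detail at s0 (witness):
  At s0: not Box not p is false, so not not Box not p is true.
    At s0: Box not p is true, so not Box not p is false.
      At s0: Box not p requires not p at every successor {s1, s2, s4, s6}.
        At s1: not p is true.
        At s2: not p is true.
        At s4: not p is true.
        At s6: not p is true.
      So Box not p is true at s0.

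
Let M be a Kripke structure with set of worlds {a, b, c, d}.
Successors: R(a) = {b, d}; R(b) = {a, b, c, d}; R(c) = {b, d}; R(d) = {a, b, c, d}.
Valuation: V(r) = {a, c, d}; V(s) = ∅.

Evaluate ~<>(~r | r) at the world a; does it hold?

No

At a: <>(~r | r) is true, so ~<>(~r | r) is false.
  At a: <>(~r | r) requires ~r | r at some successor in {b, d}.
    ~r | r holds at b, so <>(~r | r) is true at a.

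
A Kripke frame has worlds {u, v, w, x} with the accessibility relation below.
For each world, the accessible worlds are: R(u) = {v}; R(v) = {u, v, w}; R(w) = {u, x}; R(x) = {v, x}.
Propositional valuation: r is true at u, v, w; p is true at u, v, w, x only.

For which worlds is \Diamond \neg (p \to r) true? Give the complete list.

Let φ = \Diamond \neg (p \to r). Evaluate φ at each world:
  u (successors {v}): φ is false.
  v (successors {u, v, w}): φ is false.
  w (successors {u, x}): φ is true.
  x (successors {v, x}): φ is true.
For instance, at x:
  At x: \Diamond \neg (p \to r) requires \neg (p \to r) at some successor in {v, x}.
    \neg (p \to r) holds at x, so \Diamond \neg (p \to r) is true at x.
Satisfying worlds: {w, x}

w, x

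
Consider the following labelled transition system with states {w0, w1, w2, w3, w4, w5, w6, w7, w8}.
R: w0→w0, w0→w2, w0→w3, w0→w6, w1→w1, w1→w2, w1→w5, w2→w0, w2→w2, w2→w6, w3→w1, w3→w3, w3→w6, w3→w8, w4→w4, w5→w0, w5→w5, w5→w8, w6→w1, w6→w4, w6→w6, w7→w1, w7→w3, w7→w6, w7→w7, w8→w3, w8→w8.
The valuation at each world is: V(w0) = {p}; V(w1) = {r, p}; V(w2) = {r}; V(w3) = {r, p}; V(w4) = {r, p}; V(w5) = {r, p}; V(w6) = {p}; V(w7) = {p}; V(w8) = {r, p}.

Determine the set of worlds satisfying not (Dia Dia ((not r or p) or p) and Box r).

Let φ = not (Dia Dia ((not r or p) or p) and Box r). Evaluate φ at each world:
  w0 (successors {w0, w2, w3, w6}): φ is true.
  w1 (successors {w1, w2, w5}): φ is false.
  w2 (successors {w0, w2, w6}): φ is true.
  w3 (successors {w1, w3, w6, w8}): φ is true.
  w4 (successors {w4}): φ is false.
  w5 (successors {w0, w5, w8}): φ is true.
  w6 (successors {w1, w4, w6}): φ is true.
  w7 (successors {w1, w3, w6, w7}): φ is true.
  w8 (successors {w3, w8}): φ is false.
For instance, at w0:
  At w0: Dia Dia ((not r or p) or p) and Box r is false, so not (Dia Dia ((not r or p) or p) and Box r) is true.
    At w0: Dia Dia ((not r or p) or p) is true, Box r is false, so Dia Dia ((not r or p) or p) and Box r is false.
      At w0: Dia Dia ((not r or p) or p) requires Dia ((not r or p) or p) at some successor in {w0, w2, w3, w6}.
        Dia ((not r or p) or p) holds at w0, so Dia Dia ((not r or p) or p) is true at w0.
      At w0: Box r requires r at every successor {w0, w2, w3, w6}.
        r fails at w0, so Box r is false at w0.
Satisfying worlds: {w0, w2, w3, w5, w6, w7}

w0, w2, w3, w5, w6, w7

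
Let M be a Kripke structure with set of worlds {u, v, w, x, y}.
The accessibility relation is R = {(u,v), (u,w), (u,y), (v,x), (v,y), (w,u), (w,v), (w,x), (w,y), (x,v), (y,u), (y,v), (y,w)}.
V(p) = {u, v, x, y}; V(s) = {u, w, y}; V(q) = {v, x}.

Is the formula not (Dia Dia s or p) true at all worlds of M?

Let φ = not (Dia Dia s or p). Evaluate φ at each world:
  u (successors {v, w, y}): φ is false.
  v (successors {x, y}): φ is false.
  w (successors {u, v, x, y}): φ is false.
  x (successors {v}): φ is false.
  y (successors {u, v, w}): φ is false.
Detail at u (counterexample):
  At u: Dia Dia s or p is true, so not (Dia Dia s or p) is false.
    At u: Dia Dia s is true, p is true, so Dia Dia s or p is true.
      At u: Dia Dia s requires Dia s at some successor in {v, w, y}.
        Dia s holds at v, so Dia Dia s is true at u.

No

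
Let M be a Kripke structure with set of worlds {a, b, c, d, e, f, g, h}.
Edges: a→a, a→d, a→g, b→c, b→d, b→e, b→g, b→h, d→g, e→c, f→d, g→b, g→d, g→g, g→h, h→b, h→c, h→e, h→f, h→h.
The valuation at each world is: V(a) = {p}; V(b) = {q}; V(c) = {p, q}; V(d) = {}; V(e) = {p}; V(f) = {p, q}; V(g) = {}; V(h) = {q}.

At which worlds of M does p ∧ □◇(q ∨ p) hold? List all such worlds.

Let φ = p ∧ □◇(q ∨ p). Evaluate φ at each world:
  a (successors {a, d, g}): φ is false.
  b (successors {c, d, e, g, h}): φ is false.
  c (successors ∅): φ is true.
  d (successors {g}): φ is false.
  e (successors {c}): φ is false.
  f (successors {d}): φ is false.
  g (successors {b, d, g, h}): φ is false.
  h (successors {b, c, e, f, h}): φ is false.
For instance, at b:
  At b: p is false, □◇(q ∨ p) is false, so p ∧ □◇(q ∨ p) is false.
    At b: □◇(q ∨ p) requires ◇(q ∨ p) at every successor {c, d, e, g, h}.
      ◇(q ∨ p) fails at c, so □◇(q ∨ p) is false at b.
Satisfying worlds: {c}

c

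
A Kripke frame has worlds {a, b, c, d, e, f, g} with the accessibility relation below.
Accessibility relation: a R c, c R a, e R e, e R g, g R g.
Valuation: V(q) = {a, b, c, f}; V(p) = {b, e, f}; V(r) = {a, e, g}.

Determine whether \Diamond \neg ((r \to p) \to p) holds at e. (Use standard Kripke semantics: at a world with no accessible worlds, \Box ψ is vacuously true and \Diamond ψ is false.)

At e: \Diamond \neg ((r \to p) \to p) requires \neg ((r \to p) \to p) at some successor in {e, g}.
  At e: \neg ((r \to p) \to p) is false.
  At g: \neg ((r \to p) \to p) is false.
So \Diamond \neg ((r \to p) \to p) is false at e.

No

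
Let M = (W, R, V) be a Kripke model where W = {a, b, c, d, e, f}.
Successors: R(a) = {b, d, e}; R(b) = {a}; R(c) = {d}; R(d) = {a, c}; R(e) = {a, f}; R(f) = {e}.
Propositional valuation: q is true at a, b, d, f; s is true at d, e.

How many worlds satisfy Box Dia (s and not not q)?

Recall that Box ψ holds at a world iff ψ holds at every accessible world, and Dia ψ holds iff ψ holds at some accessible world.
Let φ = Box Dia (s and not not q). Evaluate φ at each world:
  a (successors {b, d, e}): φ is false.
  b (successors {a}): φ is true.
  c (successors {d}): φ is false.
  d (successors {a, c}): φ is true.
  e (successors {a, f}): φ is false.
  f (successors {e}): φ is false.
For instance, at c:
  At c: Box Dia (s and not not q) requires Dia (s and not not q) at every successor {d}.
    Dia (s and not not q) fails at d, so Box Dia (s and not not q) is false at c.
      At d: Dia (s and not not q) requires s and not not q at some successor in {a, c}.
        At a: s and not not q is false.
        At c: s and not not q is false.
      So Dia (s and not not q) is false at d.
Satisfying worlds: {b, d}

2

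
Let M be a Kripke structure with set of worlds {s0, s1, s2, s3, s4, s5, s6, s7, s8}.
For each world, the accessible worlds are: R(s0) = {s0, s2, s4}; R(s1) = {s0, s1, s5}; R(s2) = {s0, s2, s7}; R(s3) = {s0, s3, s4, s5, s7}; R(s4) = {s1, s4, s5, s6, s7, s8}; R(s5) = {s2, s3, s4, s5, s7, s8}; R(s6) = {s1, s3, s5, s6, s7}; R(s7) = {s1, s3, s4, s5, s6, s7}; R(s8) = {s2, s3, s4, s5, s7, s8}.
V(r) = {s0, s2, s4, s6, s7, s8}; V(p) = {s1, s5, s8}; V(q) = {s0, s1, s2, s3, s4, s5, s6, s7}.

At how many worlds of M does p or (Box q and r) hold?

Let φ = p or (Box q and r). Evaluate φ at each world:
  s0 (successors {s0, s2, s4}): φ is true.
  s1 (successors {s0, s1, s5}): φ is true.
  s2 (successors {s0, s2, s7}): φ is true.
  s3 (successors {s0, s3, s4, s5, s7}): φ is false.
  s4 (successors {s1, s4, s5, s6, s7, s8}): φ is false.
  s5 (successors {s2, s3, s4, s5, s7, s8}): φ is true.
  s6 (successors {s1, s3, s5, s6, s7}): φ is true.
  s7 (successors {s1, s3, s4, s5, s6, s7}): φ is true.
  s8 (successors {s2, s3, s4, s5, s7, s8}): φ is true.
For instance, at s4:
  At s4: p is false, Box q and r is false, so p or (Box q and r) is false.
    At s4: Box q is false, r is true, so Box q and r is false.
      At s4: Box q requires q at every successor {s1, s4, s5, s6, s7, s8}.
        q fails at s8, so Box q is false at s4.
Satisfying worlds: {s0, s1, s2, s5, s6, s7, s8}

7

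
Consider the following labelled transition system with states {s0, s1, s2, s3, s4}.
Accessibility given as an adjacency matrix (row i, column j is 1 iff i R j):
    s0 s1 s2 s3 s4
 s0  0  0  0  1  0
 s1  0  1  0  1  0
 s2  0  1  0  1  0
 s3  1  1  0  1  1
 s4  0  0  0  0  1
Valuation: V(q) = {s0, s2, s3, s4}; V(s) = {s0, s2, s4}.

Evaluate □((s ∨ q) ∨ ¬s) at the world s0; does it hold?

Yes

Recall that □ψ holds at a world iff ψ holds at every accessible world, and ◇ψ holds iff ψ holds at some accessible world.
At s0: □((s ∨ q) ∨ ¬s) requires (s ∨ q) ∨ ¬s at every successor {s3}.
  At s3: (s ∨ q) ∨ ¬s is true.
So □((s ∨ q) ∨ ¬s) is true at s0.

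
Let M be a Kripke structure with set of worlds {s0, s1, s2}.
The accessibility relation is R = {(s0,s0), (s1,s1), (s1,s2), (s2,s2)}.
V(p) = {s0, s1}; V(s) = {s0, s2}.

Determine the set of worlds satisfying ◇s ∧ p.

Let φ = ◇s ∧ p. Evaluate φ at each world:
  s0 (successors {s0}): φ is true.
  s1 (successors {s1, s2}): φ is true.
  s2 (successors {s2}): φ is false.
For instance, at s0:
  At s0: ◇s is true, p is true, so ◇s ∧ p is true.
    At s0: ◇s requires s at some successor in {s0}.
      s holds at s0, so ◇s is true at s0.
Satisfying worlds: {s0, s1}

s0, s1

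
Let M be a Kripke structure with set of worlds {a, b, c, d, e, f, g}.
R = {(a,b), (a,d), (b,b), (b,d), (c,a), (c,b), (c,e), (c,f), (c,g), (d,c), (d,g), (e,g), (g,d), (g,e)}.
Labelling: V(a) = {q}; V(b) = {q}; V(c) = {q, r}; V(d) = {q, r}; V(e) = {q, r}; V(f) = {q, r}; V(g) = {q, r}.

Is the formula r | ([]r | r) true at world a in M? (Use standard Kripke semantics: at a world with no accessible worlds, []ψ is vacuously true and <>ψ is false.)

At a: r is false, []r | r is false, so r | ([]r | r) is false.
  At a: []r is false, r is false, so []r | r is false.
    At a: []r requires r at every successor {b, d}.
      r fails at b, so []r is false at a.

No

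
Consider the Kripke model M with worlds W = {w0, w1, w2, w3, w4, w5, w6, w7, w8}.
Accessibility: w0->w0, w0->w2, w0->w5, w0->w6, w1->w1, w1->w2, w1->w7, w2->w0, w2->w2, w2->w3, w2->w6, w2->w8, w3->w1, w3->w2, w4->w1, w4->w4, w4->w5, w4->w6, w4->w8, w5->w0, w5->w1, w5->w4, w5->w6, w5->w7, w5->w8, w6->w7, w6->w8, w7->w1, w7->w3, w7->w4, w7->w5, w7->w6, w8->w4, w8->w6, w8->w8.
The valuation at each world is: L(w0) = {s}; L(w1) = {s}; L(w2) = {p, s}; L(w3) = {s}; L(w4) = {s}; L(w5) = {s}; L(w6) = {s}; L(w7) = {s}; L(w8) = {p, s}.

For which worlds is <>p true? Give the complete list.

Let φ = <>p. Evaluate φ at each world:
  w0 (successors {w0, w2, w5, w6}): φ is true.
  w1 (successors {w1, w2, w7}): φ is true.
  w2 (successors {w0, w2, w3, w6, w8}): φ is true.
  w3 (successors {w1, w2}): φ is true.
  w4 (successors {w1, w4, w5, w6, w8}): φ is true.
  w5 (successors {w0, w1, w4, w6, w7, w8}): φ is true.
  w6 (successors {w7, w8}): φ is true.
  w7 (successors {w1, w3, w4, w5, w6}): φ is false.
  w8 (successors {w4, w6, w8}): φ is true.
For instance, at w4:
  At w4: <>p requires p at some successor in {w1, w4, w5, w6, w8}.
    p holds at w8, so <>p is true at w4.
Satisfying worlds: {w0, w1, w2, w3, w4, w5, w6, w8}

w0, w1, w2, w3, w4, w5, w6, w8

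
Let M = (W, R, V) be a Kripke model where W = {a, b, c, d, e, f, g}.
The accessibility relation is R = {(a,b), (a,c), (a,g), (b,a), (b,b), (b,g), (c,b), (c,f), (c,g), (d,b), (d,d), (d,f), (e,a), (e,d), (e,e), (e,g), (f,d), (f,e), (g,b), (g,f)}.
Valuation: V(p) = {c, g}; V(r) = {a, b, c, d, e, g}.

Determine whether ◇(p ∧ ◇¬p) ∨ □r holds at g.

At g: ◇(p ∧ ◇¬p) is false, □r is false, so ◇(p ∧ ◇¬p) ∨ □r is false.
  At g: ◇(p ∧ ◇¬p) requires p ∧ ◇¬p at some successor in {b, f}.
    At b: p ∧ ◇¬p is false.
    At f: p ∧ ◇¬p is false.
  So ◇(p ∧ ◇¬p) is false at g.
  At g: □r requires r at every successor {b, f}.
    r fails at f, so □r is false at g.

No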